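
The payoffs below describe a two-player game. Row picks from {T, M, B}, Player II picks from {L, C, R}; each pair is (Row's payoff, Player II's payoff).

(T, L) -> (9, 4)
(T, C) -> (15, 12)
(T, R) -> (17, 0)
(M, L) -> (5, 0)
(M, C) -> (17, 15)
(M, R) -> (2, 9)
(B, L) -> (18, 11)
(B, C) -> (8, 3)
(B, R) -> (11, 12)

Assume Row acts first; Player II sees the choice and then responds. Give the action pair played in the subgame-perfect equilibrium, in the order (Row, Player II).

(M, C)

Backward induction with Row moving first.
- T: Player II compares 4, 12, 0 and picks C; Row would get 15.
- M: Player II compares 0, 15, 9 and picks C; Row would get 17.
- B: Player II compares 11, 3, 12 and picks R; Row would get 11.
Maximizing over 15, 17, 11, Row chooses M. Subgame-perfect outcome: (M, C) with payoffs (17, 15).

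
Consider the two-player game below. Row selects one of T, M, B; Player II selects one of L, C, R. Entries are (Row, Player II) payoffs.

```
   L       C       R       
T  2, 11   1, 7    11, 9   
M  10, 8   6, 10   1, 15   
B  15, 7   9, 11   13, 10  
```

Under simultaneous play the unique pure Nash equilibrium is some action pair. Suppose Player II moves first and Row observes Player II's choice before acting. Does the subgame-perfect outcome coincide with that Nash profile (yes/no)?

yes

Work backward from Row's decision.
- L → Row plays B (best of 2, 10, 15); Player II gets 7.
- C → Row plays B (best of 1, 6, 9); Player II gets 11.
- R → Row plays B (best of 11, 1, 13); Player II gets 10.
Among 7, 11, 10, the best is 11 at C. Subgame-perfect outcome: (B, C) with payoffs (9, 11).
Under simultaneous play:
Row's best replies: L→B; C→B; R→B.
Player II's best replies: T→L; M→R; B→C.
Only (B, C) has each player best-responding; Nash payoffs (9, 11).
Sequential outcome (B, C) coincides with the Nash profile (B, C).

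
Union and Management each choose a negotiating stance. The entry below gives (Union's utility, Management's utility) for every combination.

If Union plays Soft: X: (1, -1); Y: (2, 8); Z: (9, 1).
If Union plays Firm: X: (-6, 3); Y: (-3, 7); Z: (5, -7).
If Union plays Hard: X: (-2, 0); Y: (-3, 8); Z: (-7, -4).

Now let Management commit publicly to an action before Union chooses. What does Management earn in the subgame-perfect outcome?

8

Solve by backward induction (Management leads).
- X → Union plays Soft (best of 1, -6, -2); Management gets -1.
- Y → Union plays Soft (best of 2, -3, -3); Management gets 8.
- Z → Union plays Soft (best of 9, 5, -7); Management gets 1.
Management's induced payoffs are -1, 8, 1, so Management commits to Y. Subgame-perfect outcome: (Soft, Y) with payoffs (2, 8).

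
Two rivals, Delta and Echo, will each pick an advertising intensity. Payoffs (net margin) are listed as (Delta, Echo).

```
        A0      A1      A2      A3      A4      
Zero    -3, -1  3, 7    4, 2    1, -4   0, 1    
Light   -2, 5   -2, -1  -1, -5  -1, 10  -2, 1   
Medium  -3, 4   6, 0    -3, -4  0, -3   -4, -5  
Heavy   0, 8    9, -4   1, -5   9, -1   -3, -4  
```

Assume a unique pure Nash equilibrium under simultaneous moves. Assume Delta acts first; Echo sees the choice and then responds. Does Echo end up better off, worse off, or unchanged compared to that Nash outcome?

worse off

Solve by backward induction (Delta leads).
- Zero → Echo plays A1 (best of -1, 7, 2, -4, 1); Delta gets 3.
- Light → Echo plays A3 (best of 5, -1, -5, 10, 1); Delta gets -1.
- Medium → Echo plays A0 (best of 4, 0, -4, -3, -5); Delta gets -3.
- Heavy → Echo plays A0 (best of 8, -4, -5, -1, -4); Delta gets 0.
Delta's induced payoffs are 3, -1, -3, 0, so Delta commits to Zero. Subgame-perfect outcome: (Zero, A1) with payoffs (3, 7).
Now find the simultaneous Nash equilibrium.
Delta's best replies: A0→Heavy; A1→Heavy; A2→Zero; A3→Heavy; A4→Zero.
Echo's best replies: Zero→A1; Light→A3; Medium→A0; Heavy→A0.
Only (Heavy, A0) has each player best-responding; Nash payoffs (0, 8).
Echo earns 7 sequentially versus 8 at the Nash outcome: worse off.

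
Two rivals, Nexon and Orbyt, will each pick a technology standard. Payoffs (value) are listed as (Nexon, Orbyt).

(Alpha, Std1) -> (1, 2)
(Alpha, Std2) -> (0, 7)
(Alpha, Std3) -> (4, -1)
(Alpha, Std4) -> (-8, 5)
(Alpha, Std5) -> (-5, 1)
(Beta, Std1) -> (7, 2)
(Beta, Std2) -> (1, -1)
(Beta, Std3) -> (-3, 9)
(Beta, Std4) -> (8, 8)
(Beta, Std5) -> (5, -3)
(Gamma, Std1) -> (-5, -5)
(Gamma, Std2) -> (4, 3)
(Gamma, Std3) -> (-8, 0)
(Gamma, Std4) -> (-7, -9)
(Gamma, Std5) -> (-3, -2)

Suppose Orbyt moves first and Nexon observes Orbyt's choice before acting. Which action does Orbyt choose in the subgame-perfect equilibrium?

Std4

Backward induction with Orbyt moving first.
- Std1 → Nexon plays Beta (best of 1, 7, -5); Orbyt gets 2.
- Std2 → Nexon plays Gamma (best of 0, 1, 4); Orbyt gets 3.
- Std3 → Nexon plays Alpha (best of 4, -3, -8); Orbyt gets -1.
- Std4 → Nexon plays Beta (best of -8, 8, -7); Orbyt gets 8.
- Std5 → Nexon plays Beta (best of -5, 5, -3); Orbyt gets -3.
Orbyt's induced payoffs are 2, 3, -1, 8, -3, so Orbyt commits to Std4. Subgame-perfect outcome: (Beta, Std4) with payoffs (8, 8).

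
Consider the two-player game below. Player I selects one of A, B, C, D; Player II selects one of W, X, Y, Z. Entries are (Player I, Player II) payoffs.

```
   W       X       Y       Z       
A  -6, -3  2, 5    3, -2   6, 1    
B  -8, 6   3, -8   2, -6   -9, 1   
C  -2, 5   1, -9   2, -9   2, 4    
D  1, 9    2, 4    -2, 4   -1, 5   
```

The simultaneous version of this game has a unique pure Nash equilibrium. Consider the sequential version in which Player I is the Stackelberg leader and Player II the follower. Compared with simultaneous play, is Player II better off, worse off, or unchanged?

Player II best-responds to each possible Player I move:
- A: Player II compares -3, 5, -2, 1 and picks X; Player I would get 2.
- B: Player II compares 6, -8, -6, 1 and picks W; Player I would get -8.
- C: Player II compares 5, -9, -9, 4 and picks W; Player I would get -2.
- D: Player II compares 9, 4, 4, 5 and picks W; Player I would get 1.
Among 2, -8, -2, 1, the best is 2 at A. Subgame-perfect outcome: (A, X) with payoffs (2, 5).
For the simultaneous game, intersect best replies.
Player I's best replies: W→D; X→B; Y→A; Z→A.
Player II's best replies: A→X; B→W; C→W; D→W.
Only (D, W) has each player best-responding; Nash payoffs (1, 9).
Player II earns 5 sequentially versus 9 at the Nash outcome: worse off.

worse off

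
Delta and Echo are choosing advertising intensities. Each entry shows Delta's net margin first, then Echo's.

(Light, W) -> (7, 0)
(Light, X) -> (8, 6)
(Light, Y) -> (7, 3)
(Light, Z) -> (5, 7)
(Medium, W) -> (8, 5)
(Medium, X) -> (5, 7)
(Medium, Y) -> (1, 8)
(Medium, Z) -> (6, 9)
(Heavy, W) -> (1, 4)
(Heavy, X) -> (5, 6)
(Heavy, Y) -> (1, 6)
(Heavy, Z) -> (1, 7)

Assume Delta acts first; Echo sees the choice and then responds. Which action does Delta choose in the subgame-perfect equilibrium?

Medium

Echo best-responds to each possible Delta move:
- Light → Echo plays Z (best of 0, 6, 3, 7); Delta gets 5.
- Medium → Echo plays Z (best of 5, 7, 8, 9); Delta gets 6.
- Heavy → Echo plays Z (best of 4, 6, 6, 7); Delta gets 1.
Delta's induced payoffs are 5, 6, 1, so Delta commits to Medium. Subgame-perfect outcome: (Medium, Z) with payoffs (6, 9).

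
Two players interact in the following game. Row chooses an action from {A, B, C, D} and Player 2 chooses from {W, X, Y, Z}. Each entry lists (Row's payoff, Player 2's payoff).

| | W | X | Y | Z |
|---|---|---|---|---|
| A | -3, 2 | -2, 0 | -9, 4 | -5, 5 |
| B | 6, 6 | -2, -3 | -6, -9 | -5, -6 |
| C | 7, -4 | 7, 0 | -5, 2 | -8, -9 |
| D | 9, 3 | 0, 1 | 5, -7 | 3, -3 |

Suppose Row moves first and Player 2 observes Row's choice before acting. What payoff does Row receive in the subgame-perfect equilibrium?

Work backward from Player 2's decision.
- A: Player 2 compares 2, 0, 4, 5 and picks Z; Row would get -5.
- B: Player 2 compares 6, -3, -9, -6 and picks W; Row would get 6.
- C: Player 2 compares -4, 0, 2, -9 and picks Y; Row would get -5.
- D: Player 2 compares 3, 1, -7, -3 and picks W; Row would get 9.
Among -5, 6, -5, 9, the best is 9 at D. Subgame-perfect outcome: (D, W) with payoffs (9, 3).

9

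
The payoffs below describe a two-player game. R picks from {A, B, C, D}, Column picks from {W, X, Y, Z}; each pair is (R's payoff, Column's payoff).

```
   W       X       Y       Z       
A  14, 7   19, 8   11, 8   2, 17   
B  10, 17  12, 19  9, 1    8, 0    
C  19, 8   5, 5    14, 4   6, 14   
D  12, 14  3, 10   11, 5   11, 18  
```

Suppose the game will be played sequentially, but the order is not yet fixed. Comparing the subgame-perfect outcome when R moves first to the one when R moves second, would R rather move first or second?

If R leads: Column's best replies are A→Z, B→X, C→Z, D→Z; R's induced payoffs 2, 12, 6, 11; outcome (B, X), payoffs (12, 19).
If Column leads: R's best replies are W→C, X→A, Y→C, Z→D; Column's induced payoffs 8, 8, 4, 18; outcome (D, Z), payoffs (11, 18).
R gets 12 moving first and 11 moving second, so R prefers to move first.

first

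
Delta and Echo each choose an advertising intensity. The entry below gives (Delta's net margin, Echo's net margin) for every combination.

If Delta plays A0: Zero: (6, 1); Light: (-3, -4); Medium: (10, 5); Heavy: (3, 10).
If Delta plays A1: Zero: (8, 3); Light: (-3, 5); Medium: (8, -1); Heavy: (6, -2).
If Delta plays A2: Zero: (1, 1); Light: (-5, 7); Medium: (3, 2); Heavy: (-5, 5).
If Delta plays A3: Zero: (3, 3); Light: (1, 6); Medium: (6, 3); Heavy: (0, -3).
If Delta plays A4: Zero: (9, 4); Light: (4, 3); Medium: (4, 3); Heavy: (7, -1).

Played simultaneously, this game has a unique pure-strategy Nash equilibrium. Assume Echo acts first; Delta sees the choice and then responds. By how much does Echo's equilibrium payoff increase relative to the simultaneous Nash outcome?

1

Solve by backward induction (Echo leads).
- Zero: BR = A4, leader payoff 4.
- Light: BR = A4, leader payoff 3.
- Medium: BR = A0, leader payoff 5.
- Heavy: BR = A4, leader payoff -1.
Echo's induced payoffs are 4, 3, 5, -1, so Echo commits to Medium. Subgame-perfect outcome: (A0, Medium) with payoffs (10, 5).
Under simultaneous play:
Delta's best replies: Zero→A4; Light→A4; Medium→A0; Heavy→A4.
Echo's best replies: A0→Heavy; A1→Light; A2→Light; A3→Light; A4→Zero.
Only (A4, Zero) has each player best-responding; Nash payoffs (9, 4).
Echo's commitment gain: 5 − 4 = 1.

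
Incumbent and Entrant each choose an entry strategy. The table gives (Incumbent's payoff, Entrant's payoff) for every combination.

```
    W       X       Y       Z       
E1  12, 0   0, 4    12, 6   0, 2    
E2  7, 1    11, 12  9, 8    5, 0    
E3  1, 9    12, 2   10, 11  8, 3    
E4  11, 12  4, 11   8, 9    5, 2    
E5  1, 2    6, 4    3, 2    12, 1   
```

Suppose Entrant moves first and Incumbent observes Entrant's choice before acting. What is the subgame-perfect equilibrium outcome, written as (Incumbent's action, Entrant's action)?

Solve by backward induction (Entrant leads).
- W → Incumbent plays E1 (best of 12, 7, 1, 11, 1); Entrant gets 0.
- X → Incumbent plays E3 (best of 0, 11, 12, 4, 6); Entrant gets 2.
- Y → Incumbent plays E1 (best of 12, 9, 10, 8, 3); Entrant gets 6.
- Z → Incumbent plays E5 (best of 0, 5, 8, 5, 12); Entrant gets 1.
Among 0, 2, 6, 1, the best is 6 at Y. Subgame-perfect outcome: (E1, Y) with payoffs (12, 6).

(E1, Y)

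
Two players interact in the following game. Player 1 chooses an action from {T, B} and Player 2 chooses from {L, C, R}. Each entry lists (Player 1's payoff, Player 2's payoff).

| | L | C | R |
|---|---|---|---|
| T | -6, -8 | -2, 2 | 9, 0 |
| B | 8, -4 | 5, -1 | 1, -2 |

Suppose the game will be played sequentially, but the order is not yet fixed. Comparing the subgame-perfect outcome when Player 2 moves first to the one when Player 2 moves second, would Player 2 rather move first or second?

If Player 1 leads: Player 2's best replies are T→C, B→C; Player 1's induced payoffs -2, 5; outcome (B, C), payoffs (5, -1).
If Player 2 leads: Player 1's best replies are L→B, C→B, R→T; Player 2's induced payoffs -4, -1, 0; outcome (T, R), payoffs (9, 0).
Player 2 gets 0 moving first and -1 moving second, so Player 2 prefers to move first.

first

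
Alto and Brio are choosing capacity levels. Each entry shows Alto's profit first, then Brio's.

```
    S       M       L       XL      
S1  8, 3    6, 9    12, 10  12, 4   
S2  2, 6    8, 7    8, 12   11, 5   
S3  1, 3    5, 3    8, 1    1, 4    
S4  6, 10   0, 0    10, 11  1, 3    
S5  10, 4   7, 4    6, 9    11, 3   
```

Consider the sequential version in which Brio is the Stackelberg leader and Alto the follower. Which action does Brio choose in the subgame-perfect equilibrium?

L

Alto best-responds to each possible Brio move:
- S → Alto plays S5 (best of 8, 2, 1, 6, 10); Brio gets 4.
- M → Alto plays S2 (best of 6, 8, 5, 0, 7); Brio gets 7.
- L → Alto plays S1 (best of 12, 8, 8, 10, 6); Brio gets 10.
- XL → Alto plays S1 (best of 12, 11, 1, 1, 11); Brio gets 4.
Maximizing over 4, 7, 10, 4, Brio chooses L. Subgame-perfect outcome: (S1, L) with payoffs (12, 10).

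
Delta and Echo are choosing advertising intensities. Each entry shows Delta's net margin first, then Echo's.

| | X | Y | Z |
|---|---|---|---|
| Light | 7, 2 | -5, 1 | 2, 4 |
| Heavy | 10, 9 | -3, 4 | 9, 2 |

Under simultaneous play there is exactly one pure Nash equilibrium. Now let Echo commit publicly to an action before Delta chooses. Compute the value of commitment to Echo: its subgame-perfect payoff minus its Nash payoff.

0

Work backward from Delta's decision.
- X → Delta plays Heavy (best of 7, 10); Echo gets 9.
- Y → Delta plays Heavy (best of -5, -3); Echo gets 4.
- Z → Delta plays Heavy (best of 2, 9); Echo gets 2.
Among 9, 4, 2, the best is 9 at X. Subgame-perfect outcome: (Heavy, X) with payoffs (10, 9).
Under simultaneous play:
Delta's best replies: X→Heavy; Y→Heavy; Z→Heavy.
Echo's best replies: Light→Z; Heavy→X.
The unique mutual best reply is (Heavy, X), giving (10, 9).
Echo's commitment gain: 9 − 9 = 0.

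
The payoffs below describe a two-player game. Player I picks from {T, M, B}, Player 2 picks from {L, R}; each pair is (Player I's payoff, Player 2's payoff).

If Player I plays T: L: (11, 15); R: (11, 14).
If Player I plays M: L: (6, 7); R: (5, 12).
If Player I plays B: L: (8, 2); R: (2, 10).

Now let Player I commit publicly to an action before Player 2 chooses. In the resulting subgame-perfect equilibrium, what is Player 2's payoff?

Work backward from Player 2's decision.
- T: Player 2 compares 15, 14 and picks L; Player I would get 11.
- M: Player 2 compares 7, 12 and picks R; Player I would get 5.
- B: Player 2 compares 2, 10 and picks R; Player I would get 2.
Maximizing over 11, 5, 2, Player I chooses T. Subgame-perfect outcome: (T, L) with payoffs (11, 15).

15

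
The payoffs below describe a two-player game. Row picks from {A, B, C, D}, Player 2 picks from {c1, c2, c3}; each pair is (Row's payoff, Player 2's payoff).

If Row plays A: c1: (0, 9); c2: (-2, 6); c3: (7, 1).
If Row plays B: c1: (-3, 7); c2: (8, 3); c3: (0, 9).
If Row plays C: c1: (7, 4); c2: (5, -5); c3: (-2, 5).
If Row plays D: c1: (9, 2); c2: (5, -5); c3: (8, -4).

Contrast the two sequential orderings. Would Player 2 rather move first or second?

first

If Row leads: Player 2's best replies are A→c1, B→c3, C→c3, D→c1; Row's induced payoffs 0, 0, -2, 9; outcome (D, c1), payoffs (9, 2).
If Player 2 leads: Row's best replies are c1→D, c2→B, c3→D; Player 2's induced payoffs 2, 3, -4; outcome (B, c2), payoffs (8, 3).
Player 2 gets 3 moving first and 2 moving second, so Player 2 prefers to move first.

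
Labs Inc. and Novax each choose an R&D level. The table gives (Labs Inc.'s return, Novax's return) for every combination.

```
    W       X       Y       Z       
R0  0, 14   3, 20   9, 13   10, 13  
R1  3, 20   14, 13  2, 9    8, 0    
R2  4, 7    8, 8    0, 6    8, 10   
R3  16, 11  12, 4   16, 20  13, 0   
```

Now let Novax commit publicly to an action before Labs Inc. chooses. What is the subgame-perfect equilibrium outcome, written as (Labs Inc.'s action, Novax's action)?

Labs Inc. best-responds to each possible Novax move:
- W: BR = R3, leader payoff 11.
- X: BR = R1, leader payoff 13.
- Y: BR = R3, leader payoff 20.
- Z: BR = R3, leader payoff 0.
Novax's induced payoffs are 11, 13, 20, 0, so Novax commits to Y. Subgame-perfect outcome: (R3, Y) with payoffs (16, 20).

(R3, Y)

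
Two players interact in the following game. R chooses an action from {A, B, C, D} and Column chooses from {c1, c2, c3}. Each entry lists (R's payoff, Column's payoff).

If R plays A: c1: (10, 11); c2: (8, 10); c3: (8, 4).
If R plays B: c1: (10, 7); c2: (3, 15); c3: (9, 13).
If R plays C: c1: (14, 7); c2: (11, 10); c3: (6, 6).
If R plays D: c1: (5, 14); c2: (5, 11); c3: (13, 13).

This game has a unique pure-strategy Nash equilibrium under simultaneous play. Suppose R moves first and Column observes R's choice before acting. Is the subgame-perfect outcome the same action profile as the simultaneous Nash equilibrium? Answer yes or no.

yes

Column best-responds to each possible R move:
- A: Column compares 11, 10, 4 and picks c1; R would get 10.
- B: Column compares 7, 15, 13 and picks c2; R would get 3.
- C: Column compares 7, 10, 6 and picks c2; R would get 11.
- D: Column compares 14, 11, 13 and picks c1; R would get 5.
Among 10, 3, 11, 5, the best is 11 at C. Subgame-perfect outcome: (C, c2) with payoffs (11, 10).
For the simultaneous game, intersect best replies.
R's best replies: c1→C; c2→C; c3→D.
Column's best replies: A→c1; B→c2; C→c2; D→c1.
The unique mutual best reply is (C, c2), giving (11, 10).
Sequential outcome (C, c2) coincides with the Nash profile (C, c2).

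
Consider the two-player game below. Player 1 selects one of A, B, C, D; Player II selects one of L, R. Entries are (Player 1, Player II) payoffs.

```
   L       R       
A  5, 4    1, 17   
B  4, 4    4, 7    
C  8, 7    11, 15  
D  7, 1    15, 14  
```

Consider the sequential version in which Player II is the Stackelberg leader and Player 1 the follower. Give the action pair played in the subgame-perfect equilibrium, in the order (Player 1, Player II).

Backward induction with Player II moving first.
- L: BR = C, leader payoff 7.
- R: BR = D, leader payoff 14.
Player II's induced payoffs are 7, 14, so Player II commits to R. Subgame-perfect outcome: (D, R) with payoffs (15, 14).

(D, R)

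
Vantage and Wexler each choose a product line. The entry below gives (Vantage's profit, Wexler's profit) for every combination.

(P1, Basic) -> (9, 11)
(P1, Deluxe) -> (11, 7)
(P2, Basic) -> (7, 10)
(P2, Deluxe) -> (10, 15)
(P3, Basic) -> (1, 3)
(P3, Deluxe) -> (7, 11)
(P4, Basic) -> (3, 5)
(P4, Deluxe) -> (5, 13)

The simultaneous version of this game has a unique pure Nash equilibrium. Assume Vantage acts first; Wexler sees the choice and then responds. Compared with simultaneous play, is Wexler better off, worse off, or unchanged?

Work backward from Wexler's decision.
- P1: BR = Basic, leader payoff 9.
- P2: BR = Deluxe, leader payoff 10.
- P3: BR = Deluxe, leader payoff 7.
- P4: BR = Deluxe, leader payoff 5.
Maximizing over 9, 10, 7, 5, Vantage chooses P2. Subgame-perfect outcome: (P2, Deluxe) with payoffs (10, 15).
For the simultaneous game, intersect best replies.
Vantage's best replies: Basic→P1; Deluxe→P1.
Wexler's best replies: P1→Basic; P2→Deluxe; P3→Deluxe; P4→Deluxe.
The unique mutual best reply is (P1, Basic), giving (9, 11).
Wexler earns 15 sequentially versus 11 at the Nash outcome: better off.

better off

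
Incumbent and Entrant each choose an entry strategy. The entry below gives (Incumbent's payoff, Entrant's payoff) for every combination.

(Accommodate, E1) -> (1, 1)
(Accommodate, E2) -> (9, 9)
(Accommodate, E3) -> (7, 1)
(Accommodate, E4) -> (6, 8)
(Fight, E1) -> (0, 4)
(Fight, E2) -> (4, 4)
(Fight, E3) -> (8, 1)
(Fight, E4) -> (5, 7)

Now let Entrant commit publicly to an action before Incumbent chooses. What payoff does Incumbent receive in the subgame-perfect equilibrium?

Incumbent best-responds to each possible Entrant move:
- E1: Incumbent compares 1, 0 and picks Accommodate; Entrant would get 1.
- E2: Incumbent compares 9, 4 and picks Accommodate; Entrant would get 9.
- E3: Incumbent compares 7, 8 and picks Fight; Entrant would get 1.
- E4: Incumbent compares 6, 5 and picks Accommodate; Entrant would get 8.
Maximizing over 1, 9, 1, 8, Entrant chooses E2. Subgame-perfect outcome: (Accommodate, E2) with payoffs (9, 9).

9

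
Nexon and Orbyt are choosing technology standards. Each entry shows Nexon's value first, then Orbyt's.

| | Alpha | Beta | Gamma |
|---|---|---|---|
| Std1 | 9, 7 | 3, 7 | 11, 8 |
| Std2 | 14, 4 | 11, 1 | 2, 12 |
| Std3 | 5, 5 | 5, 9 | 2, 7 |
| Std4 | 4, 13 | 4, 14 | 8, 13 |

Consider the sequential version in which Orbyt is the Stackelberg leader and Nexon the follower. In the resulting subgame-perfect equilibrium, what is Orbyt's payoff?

Backward induction with Orbyt moving first.
- Alpha: BR = Std2, leader payoff 4.
- Beta: BR = Std2, leader payoff 1.
- Gamma: BR = Std1, leader payoff 8.
Orbyt's induced payoffs are 4, 1, 8, so Orbyt commits to Gamma. Subgame-perfect outcome: (Std1, Gamma) with payoffs (11, 8).

8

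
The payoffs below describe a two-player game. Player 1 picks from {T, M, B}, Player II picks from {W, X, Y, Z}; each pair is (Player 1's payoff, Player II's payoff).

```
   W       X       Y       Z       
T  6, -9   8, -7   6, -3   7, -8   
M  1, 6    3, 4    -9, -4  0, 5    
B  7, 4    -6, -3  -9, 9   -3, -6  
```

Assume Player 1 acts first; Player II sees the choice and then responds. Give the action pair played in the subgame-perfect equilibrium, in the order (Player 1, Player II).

(T, Y)

Work backward from Player II's decision.
- T: BR = Y, leader payoff 6.
- M: BR = W, leader payoff 1.
- B: BR = Y, leader payoff -9.
Player 1's induced payoffs are 6, 1, -9, so Player 1 commits to T. Subgame-perfect outcome: (T, Y) with payoffs (6, -3).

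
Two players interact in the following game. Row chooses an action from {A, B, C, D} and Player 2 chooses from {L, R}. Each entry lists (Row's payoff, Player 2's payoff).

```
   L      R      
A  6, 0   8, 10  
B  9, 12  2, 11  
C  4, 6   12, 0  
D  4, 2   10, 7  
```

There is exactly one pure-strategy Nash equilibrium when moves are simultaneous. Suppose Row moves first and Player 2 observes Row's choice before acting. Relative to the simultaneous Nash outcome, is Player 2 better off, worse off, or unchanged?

Work backward from Player 2's decision.
- A: BR = R, leader payoff 8.
- B: BR = L, leader payoff 9.
- C: BR = L, leader payoff 4.
- D: BR = R, leader payoff 10.
Row's induced payoffs are 8, 9, 4, 10, so Row commits to D. Subgame-perfect outcome: (D, R) with payoffs (10, 7).
Now find the simultaneous Nash equilibrium.
Row's best replies: L→B; R→C.
Player 2's best replies: A→R; B→L; C→L; D→R.
The unique mutual best reply is (B, L), giving (9, 12).
Player 2 earns 7 sequentially versus 12 at the Nash outcome: worse off.

worse off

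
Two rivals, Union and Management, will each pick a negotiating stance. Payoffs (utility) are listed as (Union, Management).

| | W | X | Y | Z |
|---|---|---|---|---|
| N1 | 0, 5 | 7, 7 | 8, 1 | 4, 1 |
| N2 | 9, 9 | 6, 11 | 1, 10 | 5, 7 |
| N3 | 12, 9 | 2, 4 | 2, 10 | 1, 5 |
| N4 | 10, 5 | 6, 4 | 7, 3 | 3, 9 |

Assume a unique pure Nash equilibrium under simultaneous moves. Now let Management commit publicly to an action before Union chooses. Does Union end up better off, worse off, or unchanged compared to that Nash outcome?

Work backward from Union's decision.
- W → Union plays N3 (best of 0, 9, 12, 10); Management gets 9.
- X → Union plays N1 (best of 7, 6, 2, 6); Management gets 7.
- Y → Union plays N1 (best of 8, 1, 2, 7); Management gets 1.
- Z → Union plays N2 (best of 4, 5, 1, 3); Management gets 7.
Management's induced payoffs are 9, 7, 1, 7, so Management commits to W. Subgame-perfect outcome: (N3, W) with payoffs (12, 9).
For the simultaneous game, intersect best replies.
Union's best replies: W→N3; X→N1; Y→N1; Z→N2.
Management's best replies: N1→X; N2→X; N3→Y; N4→Z.
Only (N1, X) has each player best-responding; Nash payoffs (7, 7).
Union earns 12 sequentially versus 7 at the Nash outcome: better off.

better off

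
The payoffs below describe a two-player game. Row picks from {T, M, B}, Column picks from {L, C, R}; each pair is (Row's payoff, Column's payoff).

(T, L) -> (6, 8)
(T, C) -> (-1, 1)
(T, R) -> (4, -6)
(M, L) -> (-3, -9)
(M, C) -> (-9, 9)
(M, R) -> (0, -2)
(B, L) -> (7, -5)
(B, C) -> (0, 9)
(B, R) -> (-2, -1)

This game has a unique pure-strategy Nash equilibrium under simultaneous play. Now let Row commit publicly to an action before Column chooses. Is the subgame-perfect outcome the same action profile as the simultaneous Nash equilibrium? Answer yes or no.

no

Backward induction with Row moving first.
- T: BR = L, leader payoff 6.
- M: BR = C, leader payoff -9.
- B: BR = C, leader payoff 0.
Maximizing over 6, -9, 0, Row chooses T. Subgame-perfect outcome: (T, L) with payoffs (6, 8).
For the simultaneous game, intersect best replies.
Row's best replies: L→B; C→B; R→T.
Column's best replies: T→L; M→C; B→C.
The unique mutual best reply is (B, C), giving (0, 9).
Sequential outcome (T, L) differs from the Nash profile (B, C).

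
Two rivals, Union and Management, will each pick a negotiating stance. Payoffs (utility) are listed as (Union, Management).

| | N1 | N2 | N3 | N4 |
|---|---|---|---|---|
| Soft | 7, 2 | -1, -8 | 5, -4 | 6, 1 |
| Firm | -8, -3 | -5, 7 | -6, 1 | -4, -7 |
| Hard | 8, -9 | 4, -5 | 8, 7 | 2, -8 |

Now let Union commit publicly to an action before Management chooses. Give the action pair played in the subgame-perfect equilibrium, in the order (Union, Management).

Solve by backward induction (Union leads).
- Soft: Management compares 2, -8, -4, 1 and picks N1; Union would get 7.
- Firm: Management compares -3, 7, 1, -7 and picks N2; Union would get -5.
- Hard: Management compares -9, -5, 7, -8 and picks N3; Union would get 8.
Union's induced payoffs are 7, -5, 8, so Union commits to Hard. Subgame-perfect outcome: (Hard, N3) with payoffs (8, 7).

(Hard, N3)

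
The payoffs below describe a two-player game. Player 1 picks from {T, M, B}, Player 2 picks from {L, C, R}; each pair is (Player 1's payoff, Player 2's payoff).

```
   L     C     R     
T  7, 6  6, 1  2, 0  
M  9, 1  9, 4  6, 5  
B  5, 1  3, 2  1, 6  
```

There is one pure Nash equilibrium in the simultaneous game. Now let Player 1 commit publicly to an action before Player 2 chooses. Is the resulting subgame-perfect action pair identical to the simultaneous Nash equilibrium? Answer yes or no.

Work backward from Player 2's decision.
- T: Player 2 compares 6, 1, 0 and picks L; Player 1 would get 7.
- M: Player 2 compares 1, 4, 5 and picks R; Player 1 would get 6.
- B: Player 2 compares 1, 2, 6 and picks R; Player 1 would get 1.
Maximizing over 7, 6, 1, Player 1 chooses T. Subgame-perfect outcome: (T, L) with payoffs (7, 6).
Under simultaneous play:
Player 1's best replies: L→M; C→M; R→M.
Player 2's best replies: T→L; M→R; B→R.
Only (M, R) has each player best-responding; Nash payoffs (6, 5).
Sequential outcome (T, L) differs from the Nash profile (M, R).

no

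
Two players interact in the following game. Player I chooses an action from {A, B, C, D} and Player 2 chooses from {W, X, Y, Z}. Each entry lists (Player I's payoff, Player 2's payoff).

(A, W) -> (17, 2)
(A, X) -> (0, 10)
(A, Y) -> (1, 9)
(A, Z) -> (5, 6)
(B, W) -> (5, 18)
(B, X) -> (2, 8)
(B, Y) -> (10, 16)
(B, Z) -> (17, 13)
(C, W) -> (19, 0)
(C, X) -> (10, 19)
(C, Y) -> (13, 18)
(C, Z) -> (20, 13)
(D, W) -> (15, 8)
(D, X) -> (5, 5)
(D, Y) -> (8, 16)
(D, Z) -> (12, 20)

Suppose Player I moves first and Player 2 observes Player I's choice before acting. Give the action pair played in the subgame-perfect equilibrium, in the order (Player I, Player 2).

Solve by backward induction (Player I leads).
- A: Player 2 compares 2, 10, 9, 6 and picks X; Player I would get 0.
- B: Player 2 compares 18, 8, 16, 13 and picks W; Player I would get 5.
- C: Player 2 compares 0, 19, 18, 13 and picks X; Player I would get 10.
- D: Player 2 compares 8, 5, 16, 20 and picks Z; Player I would get 12.
Player I's induced payoffs are 0, 5, 10, 12, so Player I commits to D. Subgame-perfect outcome: (D, Z) with payoffs (12, 20).

(D, Z)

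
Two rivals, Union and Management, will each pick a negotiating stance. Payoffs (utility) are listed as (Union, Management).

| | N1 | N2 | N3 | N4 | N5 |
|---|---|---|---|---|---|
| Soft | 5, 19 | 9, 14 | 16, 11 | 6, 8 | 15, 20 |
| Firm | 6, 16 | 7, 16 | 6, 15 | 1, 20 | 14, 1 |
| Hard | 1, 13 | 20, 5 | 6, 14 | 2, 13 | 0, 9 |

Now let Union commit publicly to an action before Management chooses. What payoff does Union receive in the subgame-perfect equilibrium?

Backward induction with Union moving first.
- Soft: Management compares 19, 14, 11, 8, 20 and picks N5; Union would get 15.
- Firm: Management compares 16, 16, 15, 20, 1 and picks N4; Union would get 1.
- Hard: Management compares 13, 5, 14, 13, 9 and picks N3; Union would get 6.
Union's induced payoffs are 15, 1, 6, so Union commits to Soft. Subgame-perfect outcome: (Soft, N5) with payoffs (15, 20).

15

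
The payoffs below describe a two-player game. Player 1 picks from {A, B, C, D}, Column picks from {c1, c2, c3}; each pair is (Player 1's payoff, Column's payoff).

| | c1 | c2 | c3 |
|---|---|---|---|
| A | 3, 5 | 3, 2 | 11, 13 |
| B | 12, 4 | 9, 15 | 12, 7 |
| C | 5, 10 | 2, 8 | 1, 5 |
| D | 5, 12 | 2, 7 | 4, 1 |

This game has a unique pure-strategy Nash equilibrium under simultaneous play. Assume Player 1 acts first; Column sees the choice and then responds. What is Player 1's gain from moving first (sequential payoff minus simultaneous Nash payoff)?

Column best-responds to each possible Player 1 move:
- A → Column plays c3 (best of 5, 2, 13); Player 1 gets 11.
- B → Column plays c2 (best of 4, 15, 7); Player 1 gets 9.
- C → Column plays c1 (best of 10, 8, 5); Player 1 gets 5.
- D → Column plays c1 (best of 12, 7, 1); Player 1 gets 5.
Among 11, 9, 5, 5, the best is 11 at A. Subgame-perfect outcome: (A, c3) with payoffs (11, 13).
For the simultaneous game, intersect best replies.
Player 1's best replies: c1→B; c2→B; c3→B.
Column's best replies: A→c3; B→c2; C→c1; D→c1.
Only (B, c2) has each player best-responding; Nash payoffs (9, 15).
Player 1's commitment gain: 11 − 9 = 2.

2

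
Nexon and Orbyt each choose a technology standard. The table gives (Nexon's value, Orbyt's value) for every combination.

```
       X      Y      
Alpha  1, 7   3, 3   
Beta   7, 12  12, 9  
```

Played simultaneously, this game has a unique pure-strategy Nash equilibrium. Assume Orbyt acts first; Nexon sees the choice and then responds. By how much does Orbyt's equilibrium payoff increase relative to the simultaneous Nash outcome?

Work backward from Nexon's decision.
- X: Nexon compares 1, 7 and picks Beta; Orbyt would get 12.
- Y: Nexon compares 3, 12 and picks Beta; Orbyt would get 9.
Orbyt's induced payoffs are 12, 9, so Orbyt commits to X. Subgame-perfect outcome: (Beta, X) with payoffs (7, 12).
For the simultaneous game, intersect best replies.
Nexon's best replies: X→Beta; Y→Beta.
Orbyt's best replies: Alpha→X; Beta→X.
The unique mutual best reply is (Beta, X), giving (7, 12).
Orbyt's commitment gain: 12 − 12 = 0.

0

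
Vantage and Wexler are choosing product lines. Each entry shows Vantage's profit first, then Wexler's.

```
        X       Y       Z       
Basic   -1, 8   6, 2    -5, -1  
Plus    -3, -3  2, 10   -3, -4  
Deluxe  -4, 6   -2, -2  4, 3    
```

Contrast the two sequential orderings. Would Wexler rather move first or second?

second

If Vantage leads: Wexler's best replies are Basic→X, Plus→Y, Deluxe→X; Vantage's induced payoffs -1, 2, -4; outcome (Plus, Y), payoffs (2, 10).
If Wexler leads: Vantage's best replies are X→Basic, Y→Basic, Z→Deluxe; Wexler's induced payoffs 8, 2, 3; outcome (Basic, X), payoffs (-1, 8).
Wexler gets 8 moving first and 10 moving second, so Wexler prefers to move second.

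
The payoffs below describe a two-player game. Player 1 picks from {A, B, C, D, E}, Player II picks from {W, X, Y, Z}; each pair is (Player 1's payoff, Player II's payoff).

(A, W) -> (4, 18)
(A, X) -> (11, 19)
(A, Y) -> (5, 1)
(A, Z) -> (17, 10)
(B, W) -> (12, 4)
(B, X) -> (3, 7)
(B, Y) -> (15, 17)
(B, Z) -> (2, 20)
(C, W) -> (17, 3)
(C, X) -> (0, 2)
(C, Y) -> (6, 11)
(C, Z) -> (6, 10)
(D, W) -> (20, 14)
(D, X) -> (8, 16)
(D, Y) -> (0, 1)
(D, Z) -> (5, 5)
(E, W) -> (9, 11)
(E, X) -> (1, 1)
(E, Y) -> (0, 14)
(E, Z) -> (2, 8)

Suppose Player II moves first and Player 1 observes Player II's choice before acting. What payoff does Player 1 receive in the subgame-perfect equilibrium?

Work backward from Player 1's decision.
- W: Player 1 compares 4, 12, 17, 20, 9 and picks D; Player II would get 14.
- X: Player 1 compares 11, 3, 0, 8, 1 and picks A; Player II would get 19.
- Y: Player 1 compares 5, 15, 6, 0, 0 and picks B; Player II would get 17.
- Z: Player 1 compares 17, 2, 6, 5, 2 and picks A; Player II would get 10.
Among 14, 19, 17, 10, the best is 19 at X. Subgame-perfect outcome: (A, X) with payoffs (11, 19).

11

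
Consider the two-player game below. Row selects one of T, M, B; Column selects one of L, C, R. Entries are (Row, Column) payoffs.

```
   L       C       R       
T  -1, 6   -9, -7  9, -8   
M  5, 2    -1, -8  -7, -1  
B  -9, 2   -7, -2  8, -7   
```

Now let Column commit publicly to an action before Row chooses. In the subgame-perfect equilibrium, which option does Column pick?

Work backward from Row's decision.
- L: Row compares -1, 5, -9 and picks M; Column would get 2.
- C: Row compares -9, -1, -7 and picks M; Column would get -8.
- R: Row compares 9, -7, 8 and picks T; Column would get -8.
Among 2, -8, -8, the best is 2 at L. Subgame-perfect outcome: (M, L) with payoffs (5, 2).

L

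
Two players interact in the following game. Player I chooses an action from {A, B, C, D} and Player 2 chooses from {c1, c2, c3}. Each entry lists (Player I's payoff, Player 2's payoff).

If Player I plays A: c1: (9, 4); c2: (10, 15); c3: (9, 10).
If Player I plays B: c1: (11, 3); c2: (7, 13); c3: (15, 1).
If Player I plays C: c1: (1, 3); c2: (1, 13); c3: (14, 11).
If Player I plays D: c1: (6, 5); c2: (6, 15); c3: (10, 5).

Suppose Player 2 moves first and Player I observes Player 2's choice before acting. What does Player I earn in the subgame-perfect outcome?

Player I best-responds to each possible Player 2 move:
- c1 → Player I plays B (best of 9, 11, 1, 6); Player 2 gets 3.
- c2 → Player I plays A (best of 10, 7, 1, 6); Player 2 gets 15.
- c3 → Player I plays B (best of 9, 15, 14, 10); Player 2 gets 1.
Among 3, 15, 1, the best is 15 at c2. Subgame-perfect outcome: (A, c2) with payoffs (10, 15).

10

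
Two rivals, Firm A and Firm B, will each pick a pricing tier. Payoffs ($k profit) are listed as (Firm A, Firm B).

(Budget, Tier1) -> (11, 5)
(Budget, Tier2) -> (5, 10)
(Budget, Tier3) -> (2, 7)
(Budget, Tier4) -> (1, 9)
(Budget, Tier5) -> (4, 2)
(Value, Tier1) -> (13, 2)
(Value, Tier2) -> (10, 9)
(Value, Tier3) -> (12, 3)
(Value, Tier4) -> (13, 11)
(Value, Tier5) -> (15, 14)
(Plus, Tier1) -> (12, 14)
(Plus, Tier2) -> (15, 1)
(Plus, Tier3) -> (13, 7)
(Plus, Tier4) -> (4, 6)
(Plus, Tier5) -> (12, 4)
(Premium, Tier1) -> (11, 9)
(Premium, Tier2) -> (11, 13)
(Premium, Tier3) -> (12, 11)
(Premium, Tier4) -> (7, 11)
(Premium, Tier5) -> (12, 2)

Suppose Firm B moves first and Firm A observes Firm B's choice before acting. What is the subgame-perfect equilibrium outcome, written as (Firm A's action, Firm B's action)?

(Value, Tier5)

Solve by backward induction (Firm B leads).
- Tier1 → Firm A plays Value (best of 11, 13, 12, 11); Firm B gets 2.
- Tier2 → Firm A plays Plus (best of 5, 10, 15, 11); Firm B gets 1.
- Tier3 → Firm A plays Plus (best of 2, 12, 13, 12); Firm B gets 7.
- Tier4 → Firm A plays Value (best of 1, 13, 4, 7); Firm B gets 11.
- Tier5 → Firm A plays Value (best of 4, 15, 12, 12); Firm B gets 14.
Among 2, 1, 7, 11, 14, the best is 14 at Tier5. Subgame-perfect outcome: (Value, Tier5) with payoffs (15, 14).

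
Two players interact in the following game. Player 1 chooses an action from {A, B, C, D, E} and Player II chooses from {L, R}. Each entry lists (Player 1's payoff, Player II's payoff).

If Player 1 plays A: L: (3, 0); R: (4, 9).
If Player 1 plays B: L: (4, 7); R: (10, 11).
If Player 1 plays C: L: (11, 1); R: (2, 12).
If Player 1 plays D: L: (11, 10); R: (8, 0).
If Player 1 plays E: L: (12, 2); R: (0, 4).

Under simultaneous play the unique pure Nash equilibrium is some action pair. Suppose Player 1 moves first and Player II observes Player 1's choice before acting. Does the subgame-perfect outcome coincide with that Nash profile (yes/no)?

Solve by backward induction (Player 1 leads).
- A: Player II compares 0, 9 and picks R; Player 1 would get 4.
- B: Player II compares 7, 11 and picks R; Player 1 would get 10.
- C: Player II compares 1, 12 and picks R; Player 1 would get 2.
- D: Player II compares 10, 0 and picks L; Player 1 would get 11.
- E: Player II compares 2, 4 and picks R; Player 1 would get 0.
Maximizing over 4, 10, 2, 11, 0, Player 1 chooses D. Subgame-perfect outcome: (D, L) with payoffs (11, 10).
Now find the simultaneous Nash equilibrium.
Player 1's best replies: L→E; R→B.
Player II's best replies: A→R; B→R; C→R; D→L; E→R.
Only (B, R) has each player best-responding; Nash payoffs (10, 11).
Sequential outcome (D, L) differs from the Nash profile (B, R).

no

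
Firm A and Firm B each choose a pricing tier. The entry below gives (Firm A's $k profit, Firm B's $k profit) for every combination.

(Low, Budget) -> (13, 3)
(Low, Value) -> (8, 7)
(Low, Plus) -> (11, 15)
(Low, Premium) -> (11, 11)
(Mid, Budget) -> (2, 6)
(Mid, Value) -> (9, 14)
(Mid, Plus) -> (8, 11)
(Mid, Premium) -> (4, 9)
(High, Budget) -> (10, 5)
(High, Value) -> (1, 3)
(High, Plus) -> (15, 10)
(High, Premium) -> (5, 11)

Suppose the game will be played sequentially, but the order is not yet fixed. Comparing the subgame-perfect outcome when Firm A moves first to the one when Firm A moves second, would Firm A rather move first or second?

first

If Firm A leads: Firm B's best replies are Low→Plus, Mid→Value, High→Premium; Firm A's induced payoffs 11, 9, 5; outcome (Low, Plus), payoffs (11, 15).
If Firm B leads: Firm A's best replies are Budget→Low, Value→Mid, Plus→High, Premium→Low; Firm B's induced payoffs 3, 14, 10, 11; outcome (Mid, Value), payoffs (9, 14).
Firm A gets 11 moving first and 9 moving second, so Firm A prefers to move first.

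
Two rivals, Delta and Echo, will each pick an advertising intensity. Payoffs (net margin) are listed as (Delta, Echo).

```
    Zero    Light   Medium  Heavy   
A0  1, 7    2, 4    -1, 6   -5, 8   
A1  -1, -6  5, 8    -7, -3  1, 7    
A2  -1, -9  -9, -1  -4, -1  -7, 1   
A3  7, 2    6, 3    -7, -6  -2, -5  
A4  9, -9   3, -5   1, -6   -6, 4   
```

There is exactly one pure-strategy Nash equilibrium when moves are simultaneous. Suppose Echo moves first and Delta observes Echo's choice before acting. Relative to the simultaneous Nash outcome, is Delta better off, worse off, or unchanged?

Work backward from Delta's decision.
- Zero: Delta compares 1, -1, -1, 7, 9 and picks A4; Echo would get -9.
- Light: Delta compares 2, 5, -9, 6, 3 and picks A3; Echo would get 3.
- Medium: Delta compares -1, -7, -4, -7, 1 and picks A4; Echo would get -6.
- Heavy: Delta compares -5, 1, -7, -2, -6 and picks A1; Echo would get 7.
Among -9, 3, -6, 7, the best is 7 at Heavy. Subgame-perfect outcome: (A1, Heavy) with payoffs (1, 7).
For the simultaneous game, intersect best replies.
Delta's best replies: Zero→A4; Light→A3; Medium→A4; Heavy→A1.
Echo's best replies: A0→Heavy; A1→Light; A2→Heavy; A3→Light; A4→Heavy.
Only (A3, Light) has each player best-responding; Nash payoffs (6, 3).
Delta earns 1 sequentially versus 6 at the Nash outcome: worse off.

worse off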